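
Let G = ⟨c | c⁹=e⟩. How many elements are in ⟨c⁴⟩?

|⟨c⁴⟩| equals the order of c⁴. Compute successive powers until reaching e:
  (c⁴)¹ = c⁴, (c⁴)² = c⁸, (c⁴)³ = c³, (c⁴)⁴ = c⁷, (c⁴)⁵ = c², (c⁴)⁶ = c⁶, (c⁴)⁷ = c, (c⁴)⁸ = c⁵, (c⁴)⁹ = e.
The smallest positive k with (c⁴)ᵏ = e is 9, so |⟨c⁴⟩| = 9.

Answer: 9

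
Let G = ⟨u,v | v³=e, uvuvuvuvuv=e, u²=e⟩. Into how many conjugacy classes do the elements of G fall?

The conjugacy classes (representative and size) are:
  [e] (size 1), [uvuv²uvuv²u] (size 15), [vuvuv²u] (size 20), [uv²uv²u] (size 12), [v²uvuv²] (size 12).
Class equation: 1 + 15 + 20 + 12 + 12 = 60 = |G|. So G has 5 conjugacy classes.

Answer: 5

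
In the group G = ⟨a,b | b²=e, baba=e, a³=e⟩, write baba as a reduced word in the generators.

Multiply left to right, reducing at each step:
  b · a = a²b
  (a²b) · b = a²
  (a²) · a = e

Answer: e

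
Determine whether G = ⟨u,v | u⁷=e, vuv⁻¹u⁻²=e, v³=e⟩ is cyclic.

Every cyclic group is abelian. But u·v = uv while v·u = u²v, so u·v ≠ v·u and G is not abelian. Hence G is not cyclic.

Answer: No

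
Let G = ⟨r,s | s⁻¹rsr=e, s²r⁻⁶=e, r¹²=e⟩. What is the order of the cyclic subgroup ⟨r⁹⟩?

|⟨r⁹⟩| equals the order of r⁹. Compute successive powers until reaching e:
  (r⁹)¹ = r⁹, (r⁹)² = r⁶, (r⁹)³ = r³, (r⁹)⁴ = e.
The smallest positive k with (r⁹)ᵏ = e is 4, so |⟨r⁹⟩| = 4.

Answer: 4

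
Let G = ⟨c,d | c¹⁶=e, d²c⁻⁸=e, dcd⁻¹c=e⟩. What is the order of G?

Enumerate words in the generators, reducing via the relations: the distinct elements are
  {c, d, e, cd, c², c³, c⁴, c⁵, c⁶, c⁷, c⁸, c⁹, c²d, c³d, c¹², c¹³, c¹¹, c¹⁰, c¹⁴, c¹⁵, c⁴d, c⁵d, c⁶d, c⁷d, d⁻¹, cd⁻¹, c²d⁻¹, c³d⁻¹, c⁴d⁻¹, c⁵d⁻¹, c⁶d⁻¹, c⁷d⁻¹}.
No further products give new elements, so |G| = 32.

Answer: 32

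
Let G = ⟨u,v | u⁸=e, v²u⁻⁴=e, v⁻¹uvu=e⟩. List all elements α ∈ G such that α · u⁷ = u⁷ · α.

⟨u⁷⟩ ⊆ C_G(u⁷) since powers of u⁷ commute with u⁷; so |C_G(u⁷)| ≥ |⟨u⁷⟩| = 8.
By orbit–stabilizer, |C_G(u⁷)| = |G| / |conj. class of u⁷| = 16 / 2 = 8.
The 8 elements commuting with u⁷ are {e, u, u², u³, u⁴, u⁵, u⁶, u⁷}.

Answer: {e, u, u², u³, u⁴, u⁵, u⁶, u⁷}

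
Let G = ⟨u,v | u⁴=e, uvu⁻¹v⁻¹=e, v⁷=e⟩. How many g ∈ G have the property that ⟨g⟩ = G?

G is cyclic of order 28. An element generates G iff its order is 28, and a cyclic group of order 28 has exactly φ(28) = 12 such elements.

Answer: 12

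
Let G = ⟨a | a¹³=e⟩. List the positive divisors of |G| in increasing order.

|G| = 13 = 13. By Lagrange's theorem the order of any subgroup divides 13; the divisors of 13 are 1, 13.

Answer: 1, 13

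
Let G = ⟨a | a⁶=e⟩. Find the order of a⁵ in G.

Compute successive powers until reaching e:
  (a⁵)¹ = a⁵, (a⁵)² = a⁴, (a⁵)³ = a³, (a⁵)⁴ = a², (a⁵)⁵ = a, (a⁵)⁶ = e.
The smallest positive k with (a⁵)ᵏ = e is 6.

Answer: 6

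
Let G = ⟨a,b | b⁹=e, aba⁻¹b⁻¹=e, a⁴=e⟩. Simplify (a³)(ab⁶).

Compute (a³) · (ab⁶) by multiplying left to right and reducing via the relations at each step:
  (a³) · a = e
  e · b⁶ = b⁶

Answer: b⁶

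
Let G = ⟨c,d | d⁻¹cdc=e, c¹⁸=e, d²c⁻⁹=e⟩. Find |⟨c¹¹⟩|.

|⟨c¹¹⟩| equals the order of c¹¹. Compute successive powers until reaching e:
  (c¹¹)¹ = c¹¹, (c¹¹)² = c⁴, (c¹¹)³ = c¹⁵, (c¹¹)⁴ = c⁸, (c¹¹)⁵ = c, (c¹¹)⁶ = c¹², (c¹¹)⁷ = c⁵, (c¹¹)⁸ = c¹⁶, (c¹¹)⁹ = c⁹, (c¹¹)¹⁰ = c², (c¹¹)¹¹ = c¹³, (c¹¹)¹² = c⁶, (c¹¹)¹³ = c¹⁷, (c¹¹)¹⁴ = c¹⁰, (c¹¹)¹⁵ = c³, (c¹¹)¹⁶ = c¹⁴, (c¹¹)¹⁷ = c⁷, (c¹¹)¹⁸ = e.
The smallest positive k with (c¹¹)ᵏ = e is 18, so |⟨c¹¹⟩| = 18.

Answer: 18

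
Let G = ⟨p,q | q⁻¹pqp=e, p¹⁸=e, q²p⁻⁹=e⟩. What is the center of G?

An element z ∈ Z(G) iff z commutes with every generator.
For example p⁹ is central: (p⁹)·p = p¹⁰ = p·(p⁹); (p⁹)·q = q⁻¹ = q·(p⁹).
Whereas p ∉ Z(G) since p·q = pq ≠ p⁸q⁻¹ = q·p.
Checking each of the 36 elements this way gives Z(G) = {e, p⁹}, of order 2.

Answer: {e, p⁹}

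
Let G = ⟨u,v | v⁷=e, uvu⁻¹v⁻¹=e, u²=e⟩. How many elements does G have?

Enumerate words in the generators, reducing via the relations: the distinct elements are
  {e, u, v, uv, v², v³, v⁴, v⁵, v⁶, uv², uv³, uv⁴, uv⁵, uv⁶}.
No further products give new elements, so |G| = 14.

Answer: 14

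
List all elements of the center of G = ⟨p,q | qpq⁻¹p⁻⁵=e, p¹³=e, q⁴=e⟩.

An element z ∈ Z(G) iff z commutes with every generator.
For example e is central: e·p = p = p·e; e·q = q = q·e.
Whereas p ∉ Z(G) since p·q = pq ≠ p⁵q = q·p.
Checking each of the 52 elements this way gives Z(G) = {e}, of order 1.

Answer: {e}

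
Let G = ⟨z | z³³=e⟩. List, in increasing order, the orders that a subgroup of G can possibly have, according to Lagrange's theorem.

|G| = 33 = 3 · 11. By Lagrange's theorem the order of any subgroup divides 33; the divisors of 33 are 1, 3, 11, 33.

Answer: 1, 3, 11, 33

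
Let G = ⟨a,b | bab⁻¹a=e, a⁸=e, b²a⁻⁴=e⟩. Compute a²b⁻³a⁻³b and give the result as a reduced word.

Multiply left to right, reducing at each step:
  (a²) · b⁻³ = a²b
  (a²b) · a⁻³ = ab⁻¹
  (ab⁻¹) · b = a

Answer: a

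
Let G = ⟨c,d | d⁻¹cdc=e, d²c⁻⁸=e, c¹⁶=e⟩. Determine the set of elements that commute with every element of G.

An element z ∈ Z(G) iff z commutes with every generator.
For example c⁸ is central: (c⁸)·c = c⁹ = c·(c⁸); (c⁸)·d = d⁻¹ = d·(c⁸).
Whereas c ∉ Z(G) since c·d = cd ≠ c⁷d⁻¹ = d·c.
Checking each of the 32 elements this way gives Z(G) = {e, c⁸}, of order 2.

Answer: {e, c⁸}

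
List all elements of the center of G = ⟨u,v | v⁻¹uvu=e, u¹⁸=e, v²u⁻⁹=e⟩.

An element z ∈ Z(G) iff z commutes with every generator.
For example u⁹ is central: (u⁹)·u = u¹⁰ = u·(u⁹); (u⁹)·v = v⁻¹ = v·(u⁹).
Whereas u ∉ Z(G) since u·v = uv ≠ u⁸v⁻¹ = v·u.
Checking each of the 36 elements this way gives Z(G) = {e, u⁹}, of order 2.

Answer: {e, u⁹}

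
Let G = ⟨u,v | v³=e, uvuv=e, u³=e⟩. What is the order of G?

Enumerate words in the generators, reducing via the relations: the distinct elements are
  {e, u, v, uv, u², v², uv², u²v, vu², v²u, uv²u, u²v²}.
No further products give new elements, so |G| = 12.

Answer: 12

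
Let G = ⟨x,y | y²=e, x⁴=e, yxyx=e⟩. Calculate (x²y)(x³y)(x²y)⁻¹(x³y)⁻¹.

[(x²y), (x³y)] = (x²y)·(x³y)·(x²y)⁻¹·(x³y)⁻¹.
  (x²y) · (x³y) = x³
  (x³) · (x²y) = xy
  (xy) · (x³y) = x²

Answer: x²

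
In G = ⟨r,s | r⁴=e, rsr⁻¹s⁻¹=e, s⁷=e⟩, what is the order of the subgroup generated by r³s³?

|⟨r³s³⟩| equals the order of r³s³. Compute successive powers until reaching e:
  (r³s³)¹ = r³s³, (r³s³)² = r²s⁶, (r³s³)³ = rs², (r³s³)⁴ = s⁵, (r³s³)⁵ = r³s, (r³s³)⁶ = r²s⁴, (r³s³)⁷ = r, (r³s³)⁸ = s³, (r³s³)⁹ = r³s⁶, (r³s³)¹⁰ = r²s², (r³s³)¹¹ = rs⁵, (r³s³)¹² = s, (r³s³)¹³ = r³s⁴, (r³s³)¹⁴ = r², (r³s³)¹⁵ = rs³, (r³s³)¹⁶ = s⁶, (r³s³)¹⁷ = r³s², (r³s³)¹⁸ = r²s⁵, (r³s³)¹⁹ = rs, (r³s³)²⁰ = s⁴, (r³s³)²¹ = r³, (r³s³)²² = r²s³, (r³s³)²³ = rs⁶, (r³s³)²⁴ = s², (r³s³)²⁵ = r³s⁵, (r³s³)²⁶ = r²s, (r³s³)²⁷ = rs⁴, (r³s³)²⁸ = e.
The smallest positive k with (r³s³)ᵏ = e is 28, so |⟨r³s³⟩| = 28.

Answer: 28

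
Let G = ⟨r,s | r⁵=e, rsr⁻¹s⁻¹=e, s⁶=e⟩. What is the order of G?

Enumerate words in the generators, reducing via the relations: the distinct elements are
  {e, r, s, rs, r², r³, r⁴, s², s³, s⁴, s⁵, rs², rs³, rs⁴, rs⁵, r²s, r³s, r⁴s, r²s², r²s³, r²s⁴, r²s⁵, r³s², r³s³, r³s⁴, r³s⁵, r⁴s², r⁴s³, r⁴s⁴, r⁴s⁵}.
No further products give new elements, so |G| = 30.

Answer: 30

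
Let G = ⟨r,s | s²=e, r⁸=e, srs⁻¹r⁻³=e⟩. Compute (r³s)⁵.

Compute successive powers of (r³s), reducing at each step:
  (r³s)²: (r³s) · r³ = r⁴s;   (r⁴s) · s = r⁴
  (r³s)³: (r⁴) · r³ = r⁷;   (r⁷) · s = r⁷s
  (r³s)⁴: (r⁷s) · r³ = s;   s · s = e
  (r³s)⁵: e · r³ = r³;   (r³) · s = r³s

Answer: r³s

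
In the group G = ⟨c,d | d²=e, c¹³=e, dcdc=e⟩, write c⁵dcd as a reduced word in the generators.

Multiply left to right, reducing at each step:
  (c⁵) · d = c⁵d
  (c⁵d) · c = c⁴d
  (c⁴d) · d = c⁴

Answer: c⁴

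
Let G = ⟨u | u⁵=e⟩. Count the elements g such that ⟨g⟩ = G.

G is cyclic of order 5. An element generates G iff its order is 5, and a cyclic group of order 5 has exactly φ(5) = 4 such elements.

Answer: 4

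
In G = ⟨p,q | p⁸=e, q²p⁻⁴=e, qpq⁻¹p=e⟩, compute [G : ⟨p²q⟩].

First find ord(p²q) by computing successive powers:
  (p²q)¹ = p²q, (p²q)² = p⁴, (p²q)³ = p²q⁻¹, (p²q)⁴ = e.
So |⟨p²q⟩| = ord(p²q) = 4. With |G| = 16, by Lagrange [G : ⟨p²q⟩] = 16/4 = 4.

Answer: 4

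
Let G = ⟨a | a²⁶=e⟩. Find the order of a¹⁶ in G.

Compute successive powers until reaching e:
  (a¹⁶)¹ = a¹⁶, (a¹⁶)² = a⁶, (a¹⁶)³ = a²², (a¹⁶)⁴ = a¹², (a¹⁶)⁵ = a², (a¹⁶)⁶ = a¹⁸, (a¹⁶)⁷ = a⁸, (a¹⁶)⁸ = a²⁴, (a¹⁶)⁹ = a¹⁴, (a¹⁶)¹⁰ = a⁴, (a¹⁶)¹¹ = a²⁰, (a¹⁶)¹² = a¹⁰, (a¹⁶)¹³ = e.
The smallest positive k with (a¹⁶)ᵏ = e is 13.

Answer: 13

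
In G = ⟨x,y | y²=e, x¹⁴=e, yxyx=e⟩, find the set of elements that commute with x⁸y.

⟨x⁸y⟩ ⊆ C_G(x⁸y) since powers of x⁸y commute with x⁸y; so |C_G(x⁸y)| ≥ |⟨x⁸y⟩| = 2.
By orbit–stabilizer, |C_G(x⁸y)| = |G| / |conj. class of x⁸y| = 28 / 7 = 4.
The 4 elements commuting with x⁸y are {e, x⁷, xy, x⁸y}.

Answer: {e, x⁷, xy, x⁸y}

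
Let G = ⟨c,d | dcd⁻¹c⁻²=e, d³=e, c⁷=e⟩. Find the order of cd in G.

Compute successive powers until reaching e:
  (cd)¹ = cd, (cd)² = c³d², (cd)³ = e.
The smallest positive k with (cd)ᵏ = e is 3.

Answer: 3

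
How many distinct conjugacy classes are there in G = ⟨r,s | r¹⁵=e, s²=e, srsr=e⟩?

The conjugacy classes (representative and size) are:
  [e] (size 1), [r¹⁴] (size 2), [r²] (size 2), [r³] (size 2), [r⁴] (size 2), [r¹⁰] (size 2), [r⁹] (size 2), [r⁷] (size 2), [r¹³s] (size 15).
Class equation: 1 + 2 + 2 + 2 + 2 + 2 + 2 + 2 + 15 = 30 = |G|. So G has 9 conjugacy classes.

Answer: 9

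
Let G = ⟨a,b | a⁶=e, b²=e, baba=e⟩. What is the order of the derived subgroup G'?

G' = [G, G] is generated by all commutators. The generator-pair commutators are: [a, b] = a².
The subgroup they normally generate is {e, a², a⁴}, of order 3.
Check: |G/G'| = 12/3 = 4 is the order of the abelianisation.

Answer: 3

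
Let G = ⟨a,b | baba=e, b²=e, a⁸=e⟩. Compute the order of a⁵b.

Compute successive powers until reaching e:
  (a⁵b)¹ = a⁵b, (a⁵b)² = e.
The smallest positive k with (a⁵b)ᵏ = e is 2.

Answer: 2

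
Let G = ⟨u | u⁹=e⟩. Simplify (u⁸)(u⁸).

Compute (u⁸) · (u⁸) by multiplying left to right and reducing via the relations at each step:
  (u⁸) · u⁸ = u⁷

Answer: u⁷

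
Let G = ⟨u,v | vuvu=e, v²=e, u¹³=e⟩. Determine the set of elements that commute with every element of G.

An element z ∈ Z(G) iff z commutes with every generator.
For example e is central: e·u = u = u·e; e·v = v = v·e.
Whereas u ∉ Z(G) since u·v = uv ≠ u¹²v = v·u.
Checking each of the 26 elements this way gives Z(G) = {e}, of order 1.

Answer: {e}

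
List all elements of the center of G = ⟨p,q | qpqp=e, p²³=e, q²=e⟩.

An element z ∈ Z(G) iff z commutes with every generator.
For example e is central: e·p = p = p·e; e·q = q = q·e.
Whereas p ∉ Z(G) since p·q = pq ≠ p²²q = q·p.
Checking each of the 46 elements this way gives Z(G) = {e}, of order 1.

Answer: {e}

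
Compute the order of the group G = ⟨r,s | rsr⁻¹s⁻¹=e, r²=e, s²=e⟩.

Enumerate words in the generators, reducing via the relations: the distinct elements are
  {e, r, s, rs}.
No further products give new elements, so |G| = 4.

Answer: 4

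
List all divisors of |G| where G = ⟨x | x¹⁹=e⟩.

|G| = 19 = 19. By Lagrange's theorem the order of any subgroup divides 19; the divisors of 19 are 1, 19.

Answer: 1, 19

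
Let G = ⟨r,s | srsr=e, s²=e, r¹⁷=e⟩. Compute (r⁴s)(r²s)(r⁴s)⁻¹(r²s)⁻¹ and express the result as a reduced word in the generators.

[(r⁴s), (r²s)] = (r⁴s)·(r²s)·(r⁴s)⁻¹·(r²s)⁻¹.
  (r⁴s) · (r²s) = r²
  (r²) · (r⁴s) = r⁶s
  (r⁶s) · (r²s) = r⁴

Answer: r⁴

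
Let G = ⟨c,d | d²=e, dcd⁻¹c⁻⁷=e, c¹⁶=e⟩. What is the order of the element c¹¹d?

Compute successive powers until reaching e:
  (c¹¹d)¹ = c¹¹d, (c¹¹d)² = c⁸, (c¹¹d)³ = c³d, (c¹¹d)⁴ = e.
The smallest positive k with (c¹¹d)ᵏ = e is 4.

Answer: 4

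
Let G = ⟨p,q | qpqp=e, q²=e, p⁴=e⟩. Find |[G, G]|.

G' = [G, G] is generated by all commutators. The generator-pair commutators are: [p, q] = p².
The subgroup they normally generate is {e, p²}, of order 2.
Check: |G/G'| = 8/2 = 4 is the order of the abelianisation.

Answer: 2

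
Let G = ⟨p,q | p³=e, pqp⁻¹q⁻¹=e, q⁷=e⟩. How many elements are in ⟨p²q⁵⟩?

|⟨p²q⁵⟩| equals the order of p²q⁵. Compute successive powers until reaching e:
  (p²q⁵)¹ = p²q⁵, (p²q⁵)² = pq³, (p²q⁵)³ = q, (p²q⁵)⁴ = p²q⁶, (p²q⁵)⁵ = pq⁴, (p²q⁵)⁶ = q², (p²q⁵)⁷ = p², (p²q⁵)⁸ = pq⁵, (p²q⁵)⁹ = q³, (p²q⁵)¹⁰ = p²q, (p²q⁵)¹¹ = pq⁶, (p²q⁵)¹² = q⁴, (p²q⁵)¹³ = p²q², (p²q⁵)¹⁴ = p, (p²q⁵)¹⁵ = q⁵, (p²q⁵)¹⁶ = p²q³, (p²q⁵)¹⁷ = pq, (p²q⁵)¹⁸ = q⁶, (p²q⁵)¹⁹ = p²q⁴, (p²q⁵)²⁰ = pq², (p²q⁵)²¹ = e.
The smallest positive k with (p²q⁵)ᵏ = e is 21, so |⟨p²q⁵⟩| = 21.

Answer: 21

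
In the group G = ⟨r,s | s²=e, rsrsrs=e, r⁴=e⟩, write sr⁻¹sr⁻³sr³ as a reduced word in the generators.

Multiply left to right, reducing at each step:
  s · r⁻¹ = sr³
  (sr³) · s = rsr
  (rsr) · r⁻³ = rsr²
  (rsr²) · s = rsr²s
  (rsr²s) · r³ = r²sr²s

Answer: r²sr²s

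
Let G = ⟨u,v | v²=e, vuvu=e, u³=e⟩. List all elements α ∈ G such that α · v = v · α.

⟨v⟩ ⊆ C_G(v) since powers of v commute with v; so |C_G(v)| ≥ |⟨v⟩| = 2.
By orbit–stabilizer, |C_G(v)| = |G| / |conj. class of v| = 6 / 3 = 2.
The 2 elements commuting with v are {e, v}.

Answer: {e, v}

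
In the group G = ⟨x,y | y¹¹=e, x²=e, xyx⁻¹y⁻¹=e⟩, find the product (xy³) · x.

Compute (xy³) · x by multiplying left to right and reducing via the relations at each step:
  (xy³) · x = y³

Answer: y³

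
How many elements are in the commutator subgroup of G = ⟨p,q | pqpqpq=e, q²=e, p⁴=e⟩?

G' = [G, G] is generated by all commutators. The generator-pair commutators are: [p, q] = p²qp.
The subgroup they normally generate is {e, p², pq, qp³, p²qp, p³q, p²qp³, qp, pqp², qp²q, p²qp²q, p³qp²}, of order 12.
Check: |G/G'| = 24/12 = 2 is the order of the abelianisation.

Answer: 12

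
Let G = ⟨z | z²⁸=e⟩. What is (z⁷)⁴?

Compute successive powers of (z⁷), reducing at each step:
  (z⁷)²: (z⁷) · z⁷ = z¹⁴
  (z⁷)³: (z¹⁴) · z⁷ = z²¹
  (z⁷)⁴: (z²¹) · z⁷ = e

Answer: e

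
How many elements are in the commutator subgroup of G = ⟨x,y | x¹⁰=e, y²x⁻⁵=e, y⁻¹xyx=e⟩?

G' = [G, G] is generated by all commutators. The generator-pair commutators are: [x, y] = x².
The subgroup they normally generate is {e, x², x⁴, x⁶, x⁸}, of order 5.
Check: |G/G'| = 20/5 = 4 is the order of the abelianisation.

Answer: 5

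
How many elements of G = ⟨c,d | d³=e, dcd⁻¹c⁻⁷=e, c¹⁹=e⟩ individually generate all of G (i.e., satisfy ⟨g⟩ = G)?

⟨g⟩ = G would require ord(g) = |G| = 57, but the maximum element order in G is 19 < 57. So G is not cyclic and no single element generates it: the count is 0.

Answer: 0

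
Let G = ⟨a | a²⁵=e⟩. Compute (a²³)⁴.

Compute successive powers of (a²³), reducing at each step:
  (a²³)²: (a²³) · a²³ = a²¹
  (a²³)³: (a²¹) · a²³ = a¹⁹
  (a²³)⁴: (a¹⁹) · a²³ = a¹⁷

Answer: a¹⁷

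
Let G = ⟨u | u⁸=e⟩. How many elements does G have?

G is generated by a single element, so G is cyclic. The relator gives u⁸ = e and no smaller power is forced to be e, so the 8 powers {e, u, u², u³, u⁴, u⁵, u⁶, u⁷} are distinct. Hence |G| = 8.

Answer: 8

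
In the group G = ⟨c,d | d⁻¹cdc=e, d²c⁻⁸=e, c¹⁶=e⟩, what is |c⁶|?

Compute successive powers until reaching e:
  (c⁶)¹ = c⁶, (c⁶)² = c¹², (c⁶)³ = c², (c⁶)⁴ = c⁸, (c⁶)⁵ = c¹⁴, (c⁶)⁶ = c⁴, (c⁶)⁷ = c¹⁰, (c⁶)⁸ = e.
The smallest positive k with (c⁶)ᵏ = e is 8.

Answer: 8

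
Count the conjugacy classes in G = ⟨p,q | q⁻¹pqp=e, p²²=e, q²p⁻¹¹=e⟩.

The conjugacy classes (representative and size) are:
  [e] (size 1), [p²¹] (size 2), [p²] (size 2), [p³] (size 2), [p¹⁸] (size 2), [p¹⁷] (size 2), [p⁶] (size 2), [p⁷] (size 2), [p⁸] (size 2), [p¹³] (size 2), [p¹²] (size 2), [p¹¹] (size 1), [p¹⁰q] (size 11), [p⁷q] (size 11).
Class equation: 1 + 2 + 2 + 2 + 2 + 2 + 2 + 2 + 2 + 2 + 2 + 1 + 11 + 11 = 44 = |G|. So G has 14 conjugacy classes.

Answer: 14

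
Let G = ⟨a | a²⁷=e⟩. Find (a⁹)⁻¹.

The order of (a⁹) is 3 (smallest k with (a⁹)ᵏ = e), so (a⁹)⁻¹ = (a⁹)² = a¹⁸.
Check: (a⁹) · (a¹⁸) → (a⁹) · a¹⁸ = e, giving e as required.

Answer: a¹⁸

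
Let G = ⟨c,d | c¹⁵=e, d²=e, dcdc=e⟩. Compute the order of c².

Compute successive powers until reaching e:
  (c²)¹ = c², (c²)² = c⁴, (c²)³ = c⁶, (c²)⁴ = c⁸, (c²)⁵ = c¹⁰, (c²)⁶ = c¹², (c²)⁷ = c¹⁴, (c²)⁸ = c, (c²)⁹ = c³, (c²)¹⁰ = c⁵, (c²)¹¹ = c⁷, (c²)¹² = c⁹, (c²)¹³ = c¹¹, (c²)¹⁴ = c¹³, (c²)¹⁵ = e.
The smallest positive k with (c²)ᵏ = e is 15.

Answer: 15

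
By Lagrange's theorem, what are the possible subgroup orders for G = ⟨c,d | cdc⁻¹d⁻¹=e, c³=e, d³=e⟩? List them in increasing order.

|G| = 9 = 3². By Lagrange's theorem the order of any subgroup divides 9; the divisors of 9 are 1, 3, 9.

Answer: 1, 3, 9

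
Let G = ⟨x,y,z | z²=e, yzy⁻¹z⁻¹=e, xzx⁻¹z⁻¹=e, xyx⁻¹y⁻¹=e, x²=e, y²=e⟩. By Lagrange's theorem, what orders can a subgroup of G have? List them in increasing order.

|G| = 8 = 2³. By Lagrange's theorem the order of any subgroup divides 8; the divisors of 8 are 1, 2, 4, 8.

Answer: 1, 2, 4, 8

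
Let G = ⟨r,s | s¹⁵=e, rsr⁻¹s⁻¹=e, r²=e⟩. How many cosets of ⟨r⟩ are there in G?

First find ord(r) by computing successive powers:
  r¹ = r, r² = e.
So |⟨r⟩| = ord(r) = 2. With |G| = 30, by Lagrange [G : ⟨r⟩] = 30/2 = 15.

Answer: 15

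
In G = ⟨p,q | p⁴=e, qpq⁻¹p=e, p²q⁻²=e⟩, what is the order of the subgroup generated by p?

|⟨p⟩| equals the order of p. Compute successive powers until reaching e:
  p¹ = p, p² = p², p³ = p³, p⁴ = e.
The smallest positive k with pᵏ = e is 4, so |⟨p⟩| = 4.

Answer: 4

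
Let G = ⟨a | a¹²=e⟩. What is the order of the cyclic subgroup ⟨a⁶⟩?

|⟨a⁶⟩| equals the order of a⁶. Compute successive powers until reaching e:
  (a⁶)¹ = a⁶, (a⁶)² = e.
The smallest positive k with (a⁶)ᵏ = e is 2, so |⟨a⁶⟩| = 2.

Answer: 2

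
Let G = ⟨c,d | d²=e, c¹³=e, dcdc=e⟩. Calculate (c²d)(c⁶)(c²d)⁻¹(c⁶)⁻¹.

[(c²d), (c⁶)] = (c²d)·(c⁶)·(c²d)⁻¹·(c⁶)⁻¹.
  (c²d) · (c⁶) = c⁹d
  (c⁹d) · (c²d) = c⁷
  (c⁷) · (c⁷) = c

Answer: c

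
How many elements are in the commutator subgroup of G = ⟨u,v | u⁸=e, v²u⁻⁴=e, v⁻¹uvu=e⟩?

G' = [G, G] is generated by all commutators. The generator-pair commutators are: [u, v] = u².
The subgroup they normally generate is {e, u², u⁴, u⁶}, of order 4.
Check: |G/G'| = 16/4 = 4 is the order of the abelianisation.

Answer: 4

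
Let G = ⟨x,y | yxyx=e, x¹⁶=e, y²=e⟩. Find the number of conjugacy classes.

The conjugacy classes (representative and size) are:
  [e] (size 1), [x¹⁵] (size 2), [x²] (size 2), [x³] (size 2), [x¹²] (size 2), [x⁵] (size 2), [x⁶] (size 2), [x⁷] (size 2), [x⁸] (size 1), [x²y] (size 8), [x¹⁵y] (size 8).
Class equation: 1 + 2 + 2 + 2 + 2 + 2 + 2 + 2 + 1 + 8 + 8 = 32 = |G|. So G has 11 conjugacy classes.

Answer: 11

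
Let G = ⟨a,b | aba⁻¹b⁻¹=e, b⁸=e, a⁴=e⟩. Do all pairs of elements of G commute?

Each pair of generators commutes: a·b = ab = b·a. Since the generators pairwise commute, every element of G commutes with every other, so G is abelian.

Answer: Yes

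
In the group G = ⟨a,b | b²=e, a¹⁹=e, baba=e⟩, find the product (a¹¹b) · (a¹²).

Compute (a¹¹b) · (a¹²) by multiplying left to right and reducing via the relations at each step:
  (a¹¹b) · a¹² = a¹⁸b

Answer: a¹⁸b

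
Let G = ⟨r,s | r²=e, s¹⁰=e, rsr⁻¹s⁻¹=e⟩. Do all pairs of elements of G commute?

Each pair of generators commutes: r·s = rs = s·r. Since the generators pairwise commute, every element of G commutes with every other, so G is abelian.

Answer: Yes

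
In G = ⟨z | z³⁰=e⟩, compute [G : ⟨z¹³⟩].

First find ord(z¹³) by computing successive powers:
  (z¹³)¹ = z¹³, (z¹³)² = z²⁶, (z¹³)³ = z⁹, (z¹³)⁴ = z²², (z¹³)⁵ = z⁵, (z¹³)⁶ = z¹⁸, (z¹³)⁷ = z, (z¹³)⁸ = z¹⁴, (z¹³)⁹ = z²⁷, (z¹³)¹⁰ = z¹⁰, (z¹³)¹¹ = z²³, (z¹³)¹² = z⁶, (z¹³)¹³ = z¹⁹, (z¹³)¹⁴ = z², (z¹³)¹⁵ = z¹⁵, (z¹³)¹⁶ = z²⁸, (z¹³)¹⁷ = z¹¹, (z¹³)¹⁸ = z²⁴, (z¹³)¹⁹ = z⁷, (z¹³)²⁰ = z²⁰, (z¹³)²¹ = z³, (z¹³)²² = z¹⁶, (z¹³)²³ = z²⁹, (z¹³)²⁴ = z¹², (z¹³)²⁵ = z²⁵, (z¹³)²⁶ = z⁸, (z¹³)²⁷ = z²¹, (z¹³)²⁸ = z⁴, (z¹³)²⁹ = z¹⁷, (z¹³)³⁰ = e.
So |⟨z¹³⟩| = ord(z¹³) = 30. With |G| = 30, by Lagrange [G : ⟨z¹³⟩] = 30/30 = 1.

Answer: 1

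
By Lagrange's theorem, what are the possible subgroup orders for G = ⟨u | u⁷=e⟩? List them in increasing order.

|G| = 7 = 7. By Lagrange's theorem the order of any subgroup divides 7; the divisors of 7 are 1, 7.

Answer: 1, 7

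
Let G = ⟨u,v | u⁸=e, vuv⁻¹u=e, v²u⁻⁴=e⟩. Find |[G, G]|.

G' = [G, G] is generated by all commutators. The generator-pair commutators are: [u, v] = u².
The subgroup they normally generate is {e, u², u⁴, u⁶}, of order 4.
Check: |G/G'| = 16/4 = 4 is the order of the abelianisation.

Answer: 4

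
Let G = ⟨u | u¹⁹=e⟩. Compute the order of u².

Compute successive powers until reaching e:
  (u²)¹ = u², (u²)² = u⁴, (u²)³ = u⁶, (u²)⁴ = u⁸, (u²)⁵ = u¹⁰, (u²)⁶ = u¹², (u²)⁷ = u¹⁴, (u²)⁸ = u¹⁶, (u²)⁹ = u¹⁸, (u²)¹⁰ = u, (u²)¹¹ = u³, (u²)¹² = u⁵, (u²)¹³ = u⁷, (u²)¹⁴ = u⁹, (u²)¹⁵ = u¹¹, (u²)¹⁶ = u¹³, (u²)¹⁷ = u¹⁵, (u²)¹⁸ = u¹⁷, (u²)¹⁹ = e.
The smallest positive k with (u²)ᵏ = e is 19.

Answer: 19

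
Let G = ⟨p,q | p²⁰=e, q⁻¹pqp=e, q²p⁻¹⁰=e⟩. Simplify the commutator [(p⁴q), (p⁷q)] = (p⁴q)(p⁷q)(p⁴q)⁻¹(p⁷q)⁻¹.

[(p⁴q), (p⁷q)] = (p⁴q)·(p⁷q)·(p⁴q)⁻¹·(p⁷q)⁻¹.
  (p⁴q) · (p⁷q) = p⁷
  (p⁷) · (p⁴q⁻¹) = pq
  (pq) · (p⁷q⁻¹) = p¹⁴

Answer: p¹⁴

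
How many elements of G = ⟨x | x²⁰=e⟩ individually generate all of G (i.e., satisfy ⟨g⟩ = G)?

G is cyclic of order 20. An element generates G iff its order is 20, and a cyclic group of order 20 has exactly φ(20) = 8 such elements.

Answer: 8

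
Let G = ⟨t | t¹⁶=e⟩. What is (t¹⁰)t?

Compute (t¹⁰) · t by multiplying left to right and reducing via the relations at each step:
  (t¹⁰) · t = t¹¹

Answer: t¹¹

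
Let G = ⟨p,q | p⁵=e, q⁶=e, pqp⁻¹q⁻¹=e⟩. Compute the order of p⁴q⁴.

Compute successive powers until reaching e:
  (p⁴q⁴)¹ = p⁴q⁴, (p⁴q⁴)² = p³q², (p⁴q⁴)³ = p², (p⁴q⁴)⁴ = pq⁴, (p⁴q⁴)⁵ = q², (p⁴q⁴)⁶ = p⁴, (p⁴q⁴)⁷ = p³q⁴, (p⁴q⁴)⁸ = p²q², (p⁴q⁴)⁹ = p, (p⁴q⁴)¹⁰ = q⁴, (p⁴q⁴)¹¹ = p⁴q², (p⁴q⁴)¹² = p³, (p⁴q⁴)¹³ = p²q⁴, (p⁴q⁴)¹⁴ = pq², (p⁴q⁴)¹⁵ = e.
The smallest positive k with (p⁴q⁴)ᵏ = e is 15.

Answer: 15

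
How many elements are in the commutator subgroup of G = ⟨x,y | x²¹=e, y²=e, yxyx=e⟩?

G' = [G, G] is generated by all commutators. The generator-pair commutators are: [x, y] = x².
The subgroup they normally generate is {e, x, x², x³, x⁴, x⁵, x⁶, x⁷, x⁸, x⁹, x¹⁰, x¹¹, x¹², x¹³, x¹⁴, x¹⁵, x¹⁶, x¹⁷, x¹⁸, x¹⁹, x²⁰}, of order 21.
Check: |G/G'| = 42/21 = 2 is the order of the abelianisation.

Answer: 21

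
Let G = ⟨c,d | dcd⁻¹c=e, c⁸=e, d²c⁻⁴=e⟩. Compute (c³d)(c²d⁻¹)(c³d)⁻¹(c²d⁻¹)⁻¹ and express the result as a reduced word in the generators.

[(c³d), (c²d⁻¹)] = (c³d)·(c²d⁻¹)·(c³d)⁻¹·(c²d⁻¹)⁻¹.
  (c³d) · (c²d⁻¹) = c
  c · (c³d⁻¹) = d
  d · (c²d) = c²

Answer: c²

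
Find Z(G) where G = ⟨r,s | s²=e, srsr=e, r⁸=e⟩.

An element z ∈ Z(G) iff z commutes with every generator.
For example r⁴ is central: (r⁴)·r = r⁵ = r·(r⁴); (r⁴)·s = r⁴s = s·(r⁴).
Whereas r ∉ Z(G) since r·s = rs ≠ r⁷s = s·r.
Checking each of the 16 elements this way gives Z(G) = {e, r⁴}, of order 2.

Answer: {e, r⁴}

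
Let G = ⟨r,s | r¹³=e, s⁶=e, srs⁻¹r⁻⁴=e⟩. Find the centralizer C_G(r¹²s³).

⟨r¹²s³⟩ ⊆ C_G(r¹²s³) since powers of r¹²s³ commute with r¹²s³; so |C_G(r¹²s³)| ≥ |⟨r¹²s³⟩| = 2.
By orbit–stabilizer, |C_G(r¹²s³)| = |G| / |conj. class of r¹²s³| = 78 / 13 = 6.
The 6 elements commuting with r¹²s³ are {e, rs², r⁴s⁴, r⁸s, r¹¹s⁵, r¹²s³}.

Answer: {e, rs², r⁴s⁴, r⁸s, r¹¹s⁵, r¹²s³}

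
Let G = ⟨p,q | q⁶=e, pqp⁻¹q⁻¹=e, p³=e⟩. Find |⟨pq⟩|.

|⟨pq⟩| equals the order of pq. Compute successive powers until reaching e:
  (pq)¹ = pq, (pq)² = p²q², (pq)³ = q³, (pq)⁴ = pq⁴, (pq)⁵ = p²q⁵, (pq)⁶ = e.
The smallest positive k with (pq)ᵏ = e is 6, so |⟨pq⟩| = 6.

Answer: 6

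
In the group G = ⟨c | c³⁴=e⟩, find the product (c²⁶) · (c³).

Compute (c²⁶) · (c³) by multiplying left to right and reducing via the relations at each step:
  (c²⁶) · c³ = c²⁹

Answer: c²⁹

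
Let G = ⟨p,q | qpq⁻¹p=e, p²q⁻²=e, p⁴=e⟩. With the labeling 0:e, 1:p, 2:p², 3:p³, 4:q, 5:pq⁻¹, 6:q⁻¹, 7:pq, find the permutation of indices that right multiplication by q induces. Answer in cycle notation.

(0 4 2 6)(1 7 3 5)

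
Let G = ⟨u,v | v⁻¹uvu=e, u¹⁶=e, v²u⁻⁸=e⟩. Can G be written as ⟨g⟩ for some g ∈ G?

Every cyclic group is abelian. But u·v = uv while v·u = u⁷v⁻¹, so u·v ≠ v·u and G is not abelian. Hence G is not cyclic.

Answer: No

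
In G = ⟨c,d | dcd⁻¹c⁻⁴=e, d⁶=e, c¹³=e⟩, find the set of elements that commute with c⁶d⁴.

⟨c⁶d⁴⟩ ⊆ C_G(c⁶d⁴) since powers of c⁶d⁴ commute with c⁶d⁴; so |C_G(c⁶d⁴)| ≥ |⟨c⁶d⁴⟩| = 3.
By orbit–stabilizer, |C_G(c⁶d⁴)| = |G| / |conj. class of c⁶d⁴| = 78 / 13 = 6.
The 6 elements commuting with c⁶d⁴ are {e, c⁵d³, c⁶d⁴, c⁸d², c¹²d, c¹⁰d⁵}.

Answer: {e, c⁵d³, c⁶d⁴, c⁸d², c¹²d, c¹⁰d⁵}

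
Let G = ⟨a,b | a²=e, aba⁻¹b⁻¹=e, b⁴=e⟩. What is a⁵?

Compute successive powers of a, reducing at each step:
  a²: a · a = e
  a³: e · a = a
  a⁴: a · a = e
  a⁵: e · a = a

Answer: a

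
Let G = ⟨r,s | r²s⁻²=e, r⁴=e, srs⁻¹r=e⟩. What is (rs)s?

Compute (rs) · s by multiplying left to right and reducing via the relations at each step:
  (rs) · s = r³

Answer: r³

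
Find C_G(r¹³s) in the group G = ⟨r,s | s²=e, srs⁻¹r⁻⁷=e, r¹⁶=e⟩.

⟨r¹³s⟩ ⊆ C_G(r¹³s) since powers of r¹³s commute with r¹³s; so |C_G(r¹³s)| ≥ |⟨r¹³s⟩| = 4.
By orbit–stabilizer, |C_G(r¹³s)| = |G| / |conj. class of r¹³s| = 32 / 8 = 4.
The 4 elements commuting with r¹³s are {e, r⁸, r⁵s, r¹³s}.

Answer: {e, r⁸, r⁵s, r¹³s}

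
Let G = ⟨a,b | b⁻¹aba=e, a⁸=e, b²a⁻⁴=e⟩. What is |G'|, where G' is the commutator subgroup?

G' = [G, G] is generated by all commutators. The generator-pair commutators are: [a, b] = a².
The subgroup they normally generate is {e, a², a⁴, a⁶}, of order 4.
Check: |G/G'| = 16/4 = 4 is the order of the abelianisation.

Answer: 4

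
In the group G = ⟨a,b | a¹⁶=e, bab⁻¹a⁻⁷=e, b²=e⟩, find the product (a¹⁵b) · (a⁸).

Compute (a¹⁵b) · (a⁸) by multiplying left to right and reducing via the relations at each step:
  (a¹⁵b) · a⁸ = a⁷b

Answer: a⁷b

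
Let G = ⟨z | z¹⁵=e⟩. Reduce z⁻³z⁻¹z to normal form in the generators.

Multiply left to right, reducing at each step:
  (z¹²) · z⁻¹ = z¹¹
  (z¹¹) · z = z¹²

Answer: z¹²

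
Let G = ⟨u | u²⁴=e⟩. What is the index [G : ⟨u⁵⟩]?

First find ord(u⁵) by computing successive powers:
  (u⁵)¹ = u⁵, (u⁵)² = u¹⁰, (u⁵)³ = u¹⁵, (u⁵)⁴ = u²⁰, (u⁵)⁵ = u, (u⁵)⁶ = u⁶, (u⁵)⁷ = u¹¹, (u⁵)⁸ = u¹⁶, (u⁵)⁹ = u²¹, (u⁵)¹⁰ = u², (u⁵)¹¹ = u⁷, (u⁵)¹² = u¹², (u⁵)¹³ = u¹⁷, (u⁵)¹⁴ = u²², (u⁵)¹⁵ = u³, (u⁵)¹⁶ = u⁸, (u⁵)¹⁷ = u¹³, (u⁵)¹⁸ = u¹⁸, (u⁵)¹⁹ = u²³, (u⁵)²⁰ = u⁴, (u⁵)²¹ = u⁹, (u⁵)²² = u¹⁴, (u⁵)²³ = u¹⁹, (u⁵)²⁴ = e.
So |⟨u⁵⟩| = ord(u⁵) = 24. With |G| = 24, by Lagrange [G : ⟨u⁵⟩] = 24/24 = 1.

Answer: 1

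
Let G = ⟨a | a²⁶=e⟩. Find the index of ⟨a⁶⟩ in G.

First find ord(a⁶) by computing successive powers:
  (a⁶)¹ = a⁶, (a⁶)² = a¹², (a⁶)³ = a¹⁸, (a⁶)⁴ = a²⁴, (a⁶)⁵ = a⁴, (a⁶)⁶ = a¹⁰, (a⁶)⁷ = a¹⁶, (a⁶)⁸ = a²², (a⁶)⁹ = a², (a⁶)¹⁰ = a⁸, (a⁶)¹¹ = a¹⁴, (a⁶)¹² = a²⁰, (a⁶)¹³ = e.
So |⟨a⁶⟩| = ord(a⁶) = 13. With |G| = 26, by Lagrange [G : ⟨a⁶⟩] = 26/13 = 2.

Answer: 2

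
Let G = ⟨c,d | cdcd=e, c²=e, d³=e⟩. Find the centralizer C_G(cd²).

⟨cd²⟩ ⊆ C_G(cd²) since powers of cd² commute with cd²; so |C_G(cd²)| ≥ |⟨cd²⟩| = 2.
By orbit–stabilizer, |C_G(cd²)| = |G| / |conj. class of cd²| = 6 / 3 = 2.
The 2 elements commuting with cd² are {e, cd²}.

Answer: {e, cd²}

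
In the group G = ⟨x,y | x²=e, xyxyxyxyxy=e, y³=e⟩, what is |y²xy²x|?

Compute successive powers until reaching e:
  (y²xy²x)¹ = y²xy²x, (y²xy²x)² = xy, (y²xy²x)³ = y²x, (y²xy²x)⁴ = xyxy, (y²xy²x)⁵ = e.
The smallest positive k with (y²xy²x)ᵏ = e is 5.

Answer: 5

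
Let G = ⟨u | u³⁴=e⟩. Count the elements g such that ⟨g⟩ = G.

G is cyclic of order 34. An element generates G iff its order is 34, and a cyclic group of order 34 has exactly φ(34) = 16 such elements.

Answer: 16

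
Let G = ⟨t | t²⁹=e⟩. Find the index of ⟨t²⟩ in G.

First find ord(t²) by computing successive powers:
  (t²)¹ = t², (t²)² = t⁴, (t²)³ = t⁶, (t²)⁴ = t⁸, (t²)⁵ = t¹⁰, (t²)⁶ = t¹², (t²)⁷ = t¹⁴, (t²)⁸ = t¹⁶, (t²)⁹ = t¹⁸, (t²)¹⁰ = t²⁰, (t²)¹¹ = t²², (t²)¹² = t²⁴, (t²)¹³ = t²⁶, (t²)¹⁴ = t²⁸, (t²)¹⁵ = t, (t²)¹⁶ = t³, (t²)¹⁷ = t⁵, (t²)¹⁸ = t⁷, (t²)¹⁹ = t⁹, (t²)²⁰ = t¹¹, (t²)²¹ = t¹³, (t²)²² = t¹⁵, (t²)²³ = t¹⁷, (t²)²⁴ = t¹⁹, (t²)²⁵ = t²¹, (t²)²⁶ = t²³, (t²)²⁷ = t²⁵, (t²)²⁸ = t²⁷, (t²)²⁹ = e.
So |⟨t²⟩| = ord(t²) = 29. With |G| = 29, by Lagrange [G : ⟨t²⟩] = 29/29 = 1.

Answer: 1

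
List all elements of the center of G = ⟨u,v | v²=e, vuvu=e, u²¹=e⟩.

An element z ∈ Z(G) iff z commutes with every generator.
For example e is central: e·u = u = u·e; e·v = v = v·e.
Whereas u ∉ Z(G) since u·v = uv ≠ u²⁰v = v·u.
Checking each of the 42 elements this way gives Z(G) = {e}, of order 1.

Answer: {e}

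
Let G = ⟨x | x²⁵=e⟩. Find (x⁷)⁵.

Compute successive powers of (x⁷), reducing at each step:
  (x⁷)²: (x⁷) · x⁷ = x¹⁴
  (x⁷)³: (x¹⁴) · x⁷ = x²¹
  (x⁷)⁴: (x²¹) · x⁷ = x³
  (x⁷)⁵: (x³) · x⁷ = x¹⁰

Answer: x¹⁰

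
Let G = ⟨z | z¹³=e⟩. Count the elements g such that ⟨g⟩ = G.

G is cyclic of order 13. An element generates G iff its order is 13, and a cyclic group of order 13 has exactly φ(13) = 12 such elements.

Answer: 12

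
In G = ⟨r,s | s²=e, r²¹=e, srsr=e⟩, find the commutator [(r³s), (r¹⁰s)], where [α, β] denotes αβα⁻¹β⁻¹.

[(r³s), (r¹⁰s)] = (r³s)·(r¹⁰s)·(r³s)⁻¹·(r¹⁰s)⁻¹.
  (r³s) · (r¹⁰s) = r¹⁴
  (r¹⁴) · (r³s) = r¹⁷s
  (r¹⁷s) · (r¹⁰s) = r⁷

Answer: r⁷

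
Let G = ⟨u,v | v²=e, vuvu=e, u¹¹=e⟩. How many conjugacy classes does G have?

The conjugacy classes (representative and size) are:
  [e] (size 1), [u¹⁰] (size 2), [u²] (size 2), [u³] (size 2), [u⁷] (size 2), [u⁶] (size 2), [u²v] (size 11).
Class equation: 1 + 2 + 2 + 2 + 2 + 2 + 11 = 22 = |G|. So G has 7 conjugacy classes.

Answer: 7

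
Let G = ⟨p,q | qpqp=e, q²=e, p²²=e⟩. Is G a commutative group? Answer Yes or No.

p·q = pq but q·p = p²¹q, so p·q ≠ q·p and G is not abelian.

Answer: No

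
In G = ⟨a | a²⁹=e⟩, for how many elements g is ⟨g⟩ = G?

G is cyclic of order 29. An element generates G iff its order is 29, and a cyclic group of order 29 has exactly φ(29) = 28 such elements.

Answer: 28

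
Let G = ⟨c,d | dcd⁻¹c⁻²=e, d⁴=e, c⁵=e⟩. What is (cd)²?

Compute successive powers of (cd), reducing at each step:
  (cd)²: (cd) · c = c³d;   (c³d) · d = c³d²

Answer: c³d²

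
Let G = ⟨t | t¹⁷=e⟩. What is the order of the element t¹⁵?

Compute successive powers until reaching e:
  (t¹⁵)¹ = t¹⁵, (t¹⁵)² = t¹³, (t¹⁵)³ = t¹¹, (t¹⁵)⁴ = t⁹, (t¹⁵)⁵ = t⁷, (t¹⁵)⁶ = t⁵, (t¹⁵)⁷ = t³, (t¹⁵)⁸ = t, (t¹⁵)⁹ = t¹⁶, (t¹⁵)¹⁰ = t¹⁴, (t¹⁵)¹¹ = t¹², (t¹⁵)¹² = t¹⁰, (t¹⁵)¹³ = t⁸, (t¹⁵)¹⁴ = t⁶, (t¹⁵)¹⁵ = t⁴, (t¹⁵)¹⁶ = t², (t¹⁵)¹⁷ = e.
The smallest positive k with (t¹⁵)ᵏ = e is 17.

Answer: 17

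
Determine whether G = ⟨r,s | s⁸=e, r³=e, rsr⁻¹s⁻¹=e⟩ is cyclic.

|G| = 24. The element rs has order 24 (its powers give 24 distinct elements), so ⟨rs⟩ = G and G is cyclic.

Answer: Yes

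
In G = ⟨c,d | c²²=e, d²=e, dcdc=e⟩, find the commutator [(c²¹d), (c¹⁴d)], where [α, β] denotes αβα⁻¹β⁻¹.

[(c²¹d), (c¹⁴d)] = (c²¹d)·(c¹⁴d)·(c²¹d)⁻¹·(c¹⁴d)⁻¹.
  (c²¹d) · (c¹⁴d) = c⁷
  (c⁷) · (c²¹d) = c⁶d
  (c⁶d) · (c¹⁴d) = c¹⁴

Answer: c¹⁴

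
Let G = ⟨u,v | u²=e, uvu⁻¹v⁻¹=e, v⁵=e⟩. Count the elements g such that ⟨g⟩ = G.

G is cyclic of order 10. An element generates G iff its order is 10, and a cyclic group of order 10 has exactly φ(10) = 4 such elements.

Answer: 4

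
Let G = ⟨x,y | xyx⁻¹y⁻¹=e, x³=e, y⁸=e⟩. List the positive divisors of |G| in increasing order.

|G| = 24 = 2³ · 3. By Lagrange's theorem the order of any subgroup divides 24; the divisors of 24 are 1, 2, 3, 4, 6, 8, 12, 24.

Answer: 1, 2, 3, 4, 6, 8, 12, 24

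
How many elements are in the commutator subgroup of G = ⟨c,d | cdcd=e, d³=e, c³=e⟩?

G' = [G, G] is generated by all commutators. The generator-pair commutators are: [c, d] = cd²c.
The subgroup they normally generate is {e, cd, c²d², cd²c}, of order 4.
Check: |G/G'| = 12/4 = 3 is the order of the abelianisation.

Answer: 4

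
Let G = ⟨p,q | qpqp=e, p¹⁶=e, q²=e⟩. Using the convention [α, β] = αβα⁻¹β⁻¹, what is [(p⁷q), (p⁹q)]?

[(p⁷q), (p⁹q)] = (p⁷q)·(p⁹q)·(p⁷q)⁻¹·(p⁹q)⁻¹.
  (p⁷q) · (p⁹q) = p¹⁴
  (p¹⁴) · (p⁷q) = p⁵q
  (p⁵q) · (p⁹q) = p¹²

Answer: p¹²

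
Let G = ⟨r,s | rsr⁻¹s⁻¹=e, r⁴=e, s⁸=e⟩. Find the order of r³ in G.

Compute successive powers until reaching e:
  (r³)¹ = r³, (r³)² = r², (r³)³ = r, (r³)⁴ = e.
The smallest positive k with (r³)ᵏ = e is 4.

Answer: 4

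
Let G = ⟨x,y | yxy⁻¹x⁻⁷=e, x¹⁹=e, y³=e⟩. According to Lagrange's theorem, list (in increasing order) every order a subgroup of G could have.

|G| = 57 = 3 · 19. By Lagrange's theorem the order of any subgroup divides 57; the divisors of 57 are 1, 3, 19, 57.

Answer: 1, 3, 19, 57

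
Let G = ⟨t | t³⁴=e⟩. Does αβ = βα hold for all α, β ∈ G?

G has a single generator, so G is cyclic and hence abelian.

Answer: Yes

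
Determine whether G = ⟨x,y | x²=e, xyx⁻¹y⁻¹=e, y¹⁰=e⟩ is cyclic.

|G| = 20, but the maximum element order in G is 10 < 20. No single element generates all of G, so G is not cyclic.

Answer: No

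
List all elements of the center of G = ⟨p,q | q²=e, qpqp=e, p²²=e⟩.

An element z ∈ Z(G) iff z commutes with every generator.
For example p¹¹ is central: (p¹¹)·p = p¹² = p·(p¹¹); (p¹¹)·q = p¹¹q = q·(p¹¹).
Whereas p ∉ Z(G) since p·q = pq ≠ p²¹q = q·p.
Checking each of the 44 elements this way gives Z(G) = {e, p¹¹}, of order 2.

Answer: {e, p¹¹}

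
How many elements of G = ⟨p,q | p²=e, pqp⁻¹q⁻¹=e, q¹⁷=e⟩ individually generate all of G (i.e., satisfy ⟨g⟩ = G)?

G is cyclic of order 34. An element generates G iff its order is 34, and a cyclic group of order 34 has exactly φ(34) = 16 such elements.

Answer: 16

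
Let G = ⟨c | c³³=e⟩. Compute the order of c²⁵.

Compute successive powers until reaching e:
  (c²⁵)¹ = c²⁵, (c²⁵)² = c¹⁷, (c²⁵)³ = c⁹, (c²⁵)⁴ = c, (c²⁵)⁵ = c²⁶, (c²⁵)⁶ = c¹⁸, (c²⁵)⁷ = c¹⁰, (c²⁵)⁸ = c², (c²⁵)⁹ = c²⁷, (c²⁵)¹⁰ = c¹⁹, (c²⁵)¹¹ = c¹¹, (c²⁵)¹² = c³, (c²⁵)¹³ = c²⁸, (c²⁵)¹⁴ = c²⁰, (c²⁵)¹⁵ = c¹², (c²⁵)¹⁶ = c⁴, (c²⁵)¹⁷ = c²⁹, (c²⁵)¹⁸ = c²¹, (c²⁵)¹⁹ = c¹³, (c²⁵)²⁰ = c⁵, (c²⁵)²¹ = c³⁰, (c²⁵)²² = c²², (c²⁵)²³ = c¹⁴, (c²⁵)²⁴ = c⁶, (c²⁵)²⁵ = c³¹, (c²⁵)²⁶ = c²³, (c²⁵)²⁷ = c¹⁵, (c²⁵)²⁸ = c⁷, (c²⁵)²⁹ = c³², (c²⁵)³⁰ = c²⁴, (c²⁵)³¹ = c¹⁶, (c²⁵)³² = c⁸, (c²⁵)³³ = e.
The smallest positive k with (c²⁵)ᵏ = e is 33.

Answer: 33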